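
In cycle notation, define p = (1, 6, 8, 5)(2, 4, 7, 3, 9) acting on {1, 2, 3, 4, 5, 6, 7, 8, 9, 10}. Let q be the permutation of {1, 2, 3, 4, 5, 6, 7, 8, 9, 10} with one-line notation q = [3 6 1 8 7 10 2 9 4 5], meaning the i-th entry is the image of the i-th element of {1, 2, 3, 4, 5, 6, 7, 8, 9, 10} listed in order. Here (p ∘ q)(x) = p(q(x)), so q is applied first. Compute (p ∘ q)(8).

First apply q: q(8) = 9, then p(9) = 2. Thus (p ∘ q)(8) = 2.

2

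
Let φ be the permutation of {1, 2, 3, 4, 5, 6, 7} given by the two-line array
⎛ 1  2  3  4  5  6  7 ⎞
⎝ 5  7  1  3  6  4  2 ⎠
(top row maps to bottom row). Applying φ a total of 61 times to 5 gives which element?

Tracing 5 → 6 → … returns to 5 after 5 steps, so 5 lies in a 5-cycle (1 5 6 4 3).
Powers repeat with period 5 on this cycle, and 61 mod 5 = 1, so φ^61(5) = φ^1(5).
Advancing 1 step from 5: 5 → 6.

6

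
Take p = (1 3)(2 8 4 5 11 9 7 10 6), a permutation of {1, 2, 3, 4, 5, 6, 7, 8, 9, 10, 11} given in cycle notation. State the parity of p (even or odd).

The cycle lengths are 9, 2.
A cycle is odd iff its length is even; p has 1 even-length cycle, so sgn(p) = (−1)^1 and p is odd.

odd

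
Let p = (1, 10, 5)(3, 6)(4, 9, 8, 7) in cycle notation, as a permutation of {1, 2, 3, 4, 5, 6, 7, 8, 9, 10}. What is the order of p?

12

The disjoint cycles have lengths 4, 3, 2, 1.
Since disjoint cycles commute, ord(p) = lcm(4, 3, 2) = 12.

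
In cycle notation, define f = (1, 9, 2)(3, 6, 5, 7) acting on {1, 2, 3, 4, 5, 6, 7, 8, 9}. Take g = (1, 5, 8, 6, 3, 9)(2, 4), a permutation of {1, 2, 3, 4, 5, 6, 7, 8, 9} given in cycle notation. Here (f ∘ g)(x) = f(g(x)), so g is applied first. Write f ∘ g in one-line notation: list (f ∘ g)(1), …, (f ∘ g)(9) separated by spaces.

(f ∘ g)(x) = f(g(x)). Computing each image: f(g(1)) = f(5) = 7, f(g(2)) = f(4) = 4, f(g(3)) = f(9) = 2, f(g(4)) = f(2) = 1, f(g(5)) = f(8) = 8, f(g(6)) = f(3) = 6, f(g(7)) = f(7) = 3, f(g(8)) = f(6) = 5, f(g(9)) = f(1) = 9.
Hence f ∘ g = [7 4 2 1 8 6 3 5 9].

7 4 2 1 8 6 3 5 9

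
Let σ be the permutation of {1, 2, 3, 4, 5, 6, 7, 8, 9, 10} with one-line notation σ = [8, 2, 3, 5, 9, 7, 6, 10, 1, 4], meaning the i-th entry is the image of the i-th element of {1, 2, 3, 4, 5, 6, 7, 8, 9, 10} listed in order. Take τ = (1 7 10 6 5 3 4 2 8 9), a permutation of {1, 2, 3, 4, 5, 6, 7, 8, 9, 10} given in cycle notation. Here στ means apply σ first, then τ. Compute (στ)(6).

10

σ(6) = 7, then τ(7) = 10; composing gives (στ)(6) = 10.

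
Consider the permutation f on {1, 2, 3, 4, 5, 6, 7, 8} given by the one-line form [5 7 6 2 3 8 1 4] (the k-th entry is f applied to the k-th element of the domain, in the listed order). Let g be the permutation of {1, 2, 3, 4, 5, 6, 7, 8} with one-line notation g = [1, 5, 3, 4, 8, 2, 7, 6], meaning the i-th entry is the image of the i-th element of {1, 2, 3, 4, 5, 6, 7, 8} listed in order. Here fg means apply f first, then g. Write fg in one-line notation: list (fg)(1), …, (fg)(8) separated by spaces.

8 7 2 5 3 6 1 4

(fg)(x) = g(f(x)). Computing each image: g(f(1)) = g(5) = 8, g(f(2)) = g(7) = 7, g(f(3)) = g(6) = 2, g(f(4)) = g(2) = 5, g(f(5)) = g(3) = 3, g(f(6)) = g(8) = 6, g(f(7)) = g(1) = 1, g(f(8)) = g(4) = 4.
Hence fg = [8 7 2 5 3 6 1 4].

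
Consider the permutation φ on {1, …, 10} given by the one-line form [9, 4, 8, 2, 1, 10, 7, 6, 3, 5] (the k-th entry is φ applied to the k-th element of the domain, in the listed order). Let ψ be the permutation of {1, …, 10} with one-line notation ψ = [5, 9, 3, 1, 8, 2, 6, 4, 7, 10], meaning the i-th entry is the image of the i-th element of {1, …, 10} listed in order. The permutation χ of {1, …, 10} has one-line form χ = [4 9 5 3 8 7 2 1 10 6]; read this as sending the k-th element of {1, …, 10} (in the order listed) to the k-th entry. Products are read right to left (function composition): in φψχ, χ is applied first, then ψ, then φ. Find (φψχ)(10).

Chase 10: χ(10) = 6; ψ(6) = 2; φ(2) = 4. Hence (φψχ)(10) = 4.

4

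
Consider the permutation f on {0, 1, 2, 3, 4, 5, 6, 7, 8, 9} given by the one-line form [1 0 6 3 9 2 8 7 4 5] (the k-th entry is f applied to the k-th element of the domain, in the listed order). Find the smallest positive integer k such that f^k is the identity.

Decomposing into disjoint cycles gives cycle lengths 6, 2, 1, 1.
The order is lcm(6, 2) = 6.

6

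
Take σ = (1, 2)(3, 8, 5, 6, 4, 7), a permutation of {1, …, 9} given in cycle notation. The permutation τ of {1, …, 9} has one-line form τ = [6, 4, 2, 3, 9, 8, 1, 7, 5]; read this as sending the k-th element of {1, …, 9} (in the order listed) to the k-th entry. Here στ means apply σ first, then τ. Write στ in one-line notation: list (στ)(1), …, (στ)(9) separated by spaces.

(στ)(x) = τ(σ(x)). Computing each image: τ(σ(1)) = τ(2) = 4, τ(σ(2)) = τ(1) = 6, τ(σ(3)) = τ(8) = 7, τ(σ(4)) = τ(7) = 1, τ(σ(5)) = τ(6) = 8, τ(σ(6)) = τ(4) = 3, τ(σ(7)) = τ(3) = 2, τ(σ(8)) = τ(5) = 9, τ(σ(9)) = τ(9) = 5.
Hence στ = [4 6 7 1 8 3 2 9 5].

4 6 7 1 8 3 2 9 5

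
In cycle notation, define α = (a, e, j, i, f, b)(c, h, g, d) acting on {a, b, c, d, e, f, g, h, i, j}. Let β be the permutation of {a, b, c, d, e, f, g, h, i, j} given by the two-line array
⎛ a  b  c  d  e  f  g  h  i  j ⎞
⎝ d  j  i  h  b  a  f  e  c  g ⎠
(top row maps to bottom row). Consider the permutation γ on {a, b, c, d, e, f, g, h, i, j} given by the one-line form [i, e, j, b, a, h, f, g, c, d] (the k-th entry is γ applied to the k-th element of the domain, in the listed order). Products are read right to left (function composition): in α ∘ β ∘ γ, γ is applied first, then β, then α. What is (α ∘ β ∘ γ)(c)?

(α ∘ β ∘ γ)(c) = α(β(γ(c))). γ(c) = j, then β(j) = g, then α(g) = d, so the result is d.

d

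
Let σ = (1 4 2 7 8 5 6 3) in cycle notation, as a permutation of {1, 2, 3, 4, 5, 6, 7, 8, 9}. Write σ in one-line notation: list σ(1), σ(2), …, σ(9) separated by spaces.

Image by image: 1→4, 2→7, 3→1, 4→2, 5→6, 6→3, 7→8, 8→5, 9→9.
So the one-line form is 4 7 1 2 6 3 8 5 9.

4 7 1 2 6 3 8 5 9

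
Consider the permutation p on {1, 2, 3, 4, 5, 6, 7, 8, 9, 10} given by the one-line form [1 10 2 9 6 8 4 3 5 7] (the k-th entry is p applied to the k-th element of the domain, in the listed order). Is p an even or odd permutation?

even

In disjoint-cycle form the cycle lengths are 9, 1.
A cycle of length ℓ contributes ℓ−1 transpositions, so p is a product of 8 transpositions — even.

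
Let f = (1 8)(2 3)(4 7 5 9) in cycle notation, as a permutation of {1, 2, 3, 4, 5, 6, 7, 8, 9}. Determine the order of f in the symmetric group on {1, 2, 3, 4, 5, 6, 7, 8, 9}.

4

The cycle type of f is (4, 2, 2, 1).
Since disjoint cycles commute, ord(f) = lcm(4, 2, 2) = 4.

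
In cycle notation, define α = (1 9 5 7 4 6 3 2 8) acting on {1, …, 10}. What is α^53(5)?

9

5 lies in the 9-cycle (1 9 5 7 4 6 3 2 8).
Since the cycle has length 9, α^53 acts on it the same as α^8 (53 mod 9 = 8).
Advancing 8 steps from 5: 5 → 7 → 4 → 6 → 3 → 2 → 8 → 1 → 9.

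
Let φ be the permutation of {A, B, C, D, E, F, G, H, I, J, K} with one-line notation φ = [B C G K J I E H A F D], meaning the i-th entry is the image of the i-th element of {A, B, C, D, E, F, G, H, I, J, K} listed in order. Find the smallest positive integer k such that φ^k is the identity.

8

Decomposing into disjoint cycles gives cycle lengths 8, 2, 1.
The order is lcm(8, 2) = 8.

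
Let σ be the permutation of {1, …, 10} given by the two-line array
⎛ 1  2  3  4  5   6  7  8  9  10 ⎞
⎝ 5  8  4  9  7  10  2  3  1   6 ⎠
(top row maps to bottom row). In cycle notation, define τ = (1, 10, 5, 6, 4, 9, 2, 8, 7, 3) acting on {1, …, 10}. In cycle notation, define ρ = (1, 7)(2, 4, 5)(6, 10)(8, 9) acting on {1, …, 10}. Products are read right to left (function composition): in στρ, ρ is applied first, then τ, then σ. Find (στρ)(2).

1

Chase 2: ρ(2) = 4; τ(4) = 9; σ(9) = 1. Hence (στρ)(2) = 1.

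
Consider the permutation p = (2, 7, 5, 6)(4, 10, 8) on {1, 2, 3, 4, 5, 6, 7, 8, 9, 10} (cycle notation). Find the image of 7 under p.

5

In the cycle (2, 7, 5, 6), 7 is followed by 5, so p(7) = 5.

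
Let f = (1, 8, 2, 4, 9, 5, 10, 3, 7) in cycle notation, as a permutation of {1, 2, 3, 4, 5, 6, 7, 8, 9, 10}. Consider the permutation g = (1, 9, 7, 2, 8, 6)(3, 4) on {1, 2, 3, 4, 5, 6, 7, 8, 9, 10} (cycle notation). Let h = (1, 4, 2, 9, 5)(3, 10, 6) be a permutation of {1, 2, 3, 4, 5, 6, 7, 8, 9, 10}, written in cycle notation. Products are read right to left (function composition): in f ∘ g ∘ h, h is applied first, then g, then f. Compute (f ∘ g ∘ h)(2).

1

Apply the permutations in order: h(2) = 9, then g(9) = 7, then f(7) = 1. So (f ∘ g ∘ h)(2) = 1.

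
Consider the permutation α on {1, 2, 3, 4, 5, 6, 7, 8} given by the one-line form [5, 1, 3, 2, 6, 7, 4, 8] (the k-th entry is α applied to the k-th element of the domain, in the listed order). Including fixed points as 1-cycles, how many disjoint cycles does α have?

3

The cycle decomposition is (1, 5, 6, 7, 4, 2)(3)(8), which has 3 cycles (counting 1-cycles).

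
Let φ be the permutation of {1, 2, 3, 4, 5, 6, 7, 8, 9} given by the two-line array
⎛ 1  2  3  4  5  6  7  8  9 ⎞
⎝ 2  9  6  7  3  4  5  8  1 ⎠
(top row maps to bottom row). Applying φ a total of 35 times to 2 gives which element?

1

Tracing 2 → 9 → … returns to 2 after 3 steps, so 2 lies in a 3-cycle (1 2 9).
Since the cycle has length 3, φ^35 acts on it the same as φ^2 (35 mod 3 = 2).
Advancing 2 steps from 2: 2 → 9 → 1.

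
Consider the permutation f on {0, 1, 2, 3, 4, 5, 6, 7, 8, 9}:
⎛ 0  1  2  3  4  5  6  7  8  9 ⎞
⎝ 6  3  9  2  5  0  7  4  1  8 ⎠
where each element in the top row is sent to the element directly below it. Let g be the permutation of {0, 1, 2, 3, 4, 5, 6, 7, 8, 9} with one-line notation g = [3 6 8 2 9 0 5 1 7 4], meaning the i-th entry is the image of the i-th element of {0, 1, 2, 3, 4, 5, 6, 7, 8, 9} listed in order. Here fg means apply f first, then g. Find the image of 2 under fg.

4

f(2) = 9, then g(9) = 4; composing gives (fg)(2) = 4.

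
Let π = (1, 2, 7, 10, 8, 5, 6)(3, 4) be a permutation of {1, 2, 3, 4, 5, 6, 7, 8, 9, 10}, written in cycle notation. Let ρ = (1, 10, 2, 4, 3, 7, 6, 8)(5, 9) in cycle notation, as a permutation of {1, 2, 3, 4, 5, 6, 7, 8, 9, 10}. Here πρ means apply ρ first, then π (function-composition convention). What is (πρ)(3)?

10

First apply ρ: ρ(3) = 7, then π(7) = 10. Thus (πρ)(3) = 10.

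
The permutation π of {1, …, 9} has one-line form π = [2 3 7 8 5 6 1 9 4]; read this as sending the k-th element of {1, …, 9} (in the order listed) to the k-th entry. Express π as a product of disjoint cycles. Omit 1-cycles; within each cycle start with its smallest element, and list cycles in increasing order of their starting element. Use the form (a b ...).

From 1: 1 → 2 → 3 → 7 → 1, closing the cycle (1 2 3 7).
Repeating from the next unused element and collecting all non-trivial cycles gives (1 2 3 7)(4 8 9).

(1 2 3 7)(4 8 9)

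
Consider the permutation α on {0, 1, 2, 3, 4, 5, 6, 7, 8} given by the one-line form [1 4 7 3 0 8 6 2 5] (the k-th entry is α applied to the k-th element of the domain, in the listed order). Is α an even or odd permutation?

In disjoint-cycle form the cycle lengths are 3, 2, 2, 1, 1.
A cycle is odd iff its length is even; α has 2 even-length cycles, so sgn(α) = (−1)^2 and α is even.

even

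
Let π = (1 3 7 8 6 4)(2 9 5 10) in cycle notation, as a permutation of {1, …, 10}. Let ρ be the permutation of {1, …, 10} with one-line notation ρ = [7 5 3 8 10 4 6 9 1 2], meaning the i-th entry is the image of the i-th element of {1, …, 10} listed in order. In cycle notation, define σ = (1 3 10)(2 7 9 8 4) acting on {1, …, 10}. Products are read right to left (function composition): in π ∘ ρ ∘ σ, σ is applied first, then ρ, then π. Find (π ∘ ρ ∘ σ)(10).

8

Chase 10: σ(10) = 1; ρ(1) = 7; π(7) = 8. Hence (π ∘ ρ ∘ σ)(10) = 8.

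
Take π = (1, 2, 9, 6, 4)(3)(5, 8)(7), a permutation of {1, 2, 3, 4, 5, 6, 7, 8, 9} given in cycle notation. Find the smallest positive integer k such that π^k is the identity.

The disjoint cycles have lengths 5, 2, 1, 1.
The order of π is the least common multiple of its cycle lengths: lcm(5, 2) = 10.

10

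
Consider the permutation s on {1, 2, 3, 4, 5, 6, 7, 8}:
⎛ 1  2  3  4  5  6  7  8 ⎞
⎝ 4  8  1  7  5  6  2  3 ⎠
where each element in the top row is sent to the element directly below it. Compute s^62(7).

8

Tracing 7 → 2 → … returns to 7 after 6 steps, so 7 lies in a 6-cycle (1, 4, 7, 2, 8, 3).
On a 6-cycle, s^6 is the identity, so s^62 = s^2 there (62 ≡ 2 mod 6).
Advancing 2 steps from 7: 7 → 2 → 8.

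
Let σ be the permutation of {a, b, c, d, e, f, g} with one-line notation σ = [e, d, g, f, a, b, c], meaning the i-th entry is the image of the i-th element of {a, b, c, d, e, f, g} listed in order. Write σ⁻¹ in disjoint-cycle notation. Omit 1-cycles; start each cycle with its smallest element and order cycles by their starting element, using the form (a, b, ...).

(a, e)(b, f, d)(c, g)

The cycle decomposition of σ is (a, e)(b, d, f)(c, g).
The inverse reverses every cycle; in canonical form, σ⁻¹ = (a, e)(b, f, d)(c, g).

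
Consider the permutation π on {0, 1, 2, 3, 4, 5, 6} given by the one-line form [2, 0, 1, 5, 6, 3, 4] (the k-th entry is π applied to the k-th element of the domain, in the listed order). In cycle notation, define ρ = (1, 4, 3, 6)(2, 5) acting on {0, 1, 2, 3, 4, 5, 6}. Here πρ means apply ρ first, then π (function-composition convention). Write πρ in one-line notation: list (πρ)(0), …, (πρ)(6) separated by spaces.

2 6 3 4 5 1 0

Chase each element through ρ then π: 0 → 0 → 2; 1 → 4 → 6; 2 → 5 → 3; 3 → 6 → 4; 4 → 3 → 5; 5 → 2 → 1; 6 → 1 → 0.
So πρ in one-line form is 2 6 3 4 5 1 0.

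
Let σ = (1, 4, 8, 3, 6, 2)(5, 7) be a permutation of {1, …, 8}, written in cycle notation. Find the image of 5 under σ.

7

5 appears in (5, 7); the next entry (wrapping around) is 7.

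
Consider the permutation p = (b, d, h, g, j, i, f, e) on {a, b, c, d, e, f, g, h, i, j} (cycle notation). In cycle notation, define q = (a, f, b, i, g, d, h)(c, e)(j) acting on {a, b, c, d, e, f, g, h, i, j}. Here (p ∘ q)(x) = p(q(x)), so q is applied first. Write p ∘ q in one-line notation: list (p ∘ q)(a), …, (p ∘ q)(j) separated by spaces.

For each element, apply q then p: a → f → e; b → i → f; c → e → b; d → h → g; e → c → c; f → b → d; g → d → h; h → a → a; i → g → j; j → j → i.
So p ∘ q in one-line form is e f b g c d h a j i.

e f b g c d h a j i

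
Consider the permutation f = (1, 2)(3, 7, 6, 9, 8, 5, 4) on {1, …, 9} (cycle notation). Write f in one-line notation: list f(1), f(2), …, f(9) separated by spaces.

Each element maps to the next entry in its cycle (wrapping to the front): 1↦2, 2↦1, 3↦7, 4↦3, 5↦4, 6↦9, 7↦6, 8↦5, 9↦8.
Listing these in domain order gives 2 1 7 3 4 9 6 5 8.

2 1 7 3 4 9 6 5 8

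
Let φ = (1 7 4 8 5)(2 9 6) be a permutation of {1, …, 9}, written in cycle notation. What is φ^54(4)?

4 lies in the 5-cycle (1 7 4 8 5).
Powers repeat with period 5 on this cycle, and 54 mod 5 = 4, so φ^54(4) = φ^4(4).
Stepping 4 places around the cycle: 4 → 8 → 5 → 1 → 7.

7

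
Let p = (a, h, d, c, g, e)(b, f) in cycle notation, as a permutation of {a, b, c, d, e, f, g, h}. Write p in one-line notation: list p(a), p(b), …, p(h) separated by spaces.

Each element maps to the next entry in its cycle (wrapping to the front): a↦h, b↦f, c↦g, d↦c, e↦a, f↦b, g↦e, h↦d.
Listing these in domain order gives h f g c a b e d.

h f g c a b e d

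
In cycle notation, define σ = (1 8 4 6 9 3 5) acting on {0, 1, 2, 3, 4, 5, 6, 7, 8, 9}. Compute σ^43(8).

4

8 lies in the 7-cycle (1 8 4 6 9 3 5).
On a 7-cycle, σ^7 is the identity, so σ^43 = σ^1 there (43 ≡ 1 mod 7).
Stepping 1 place around the cycle: 8 → 4.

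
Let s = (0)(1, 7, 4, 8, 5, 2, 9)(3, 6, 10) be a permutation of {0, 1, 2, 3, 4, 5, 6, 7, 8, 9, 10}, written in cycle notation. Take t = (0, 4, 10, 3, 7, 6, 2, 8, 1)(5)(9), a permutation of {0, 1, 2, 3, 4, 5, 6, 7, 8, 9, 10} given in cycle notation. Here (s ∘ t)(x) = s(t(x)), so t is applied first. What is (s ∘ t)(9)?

First apply t: t(9) = 9, then s(9) = 1. Thus (s ∘ t)(9) = 1.

1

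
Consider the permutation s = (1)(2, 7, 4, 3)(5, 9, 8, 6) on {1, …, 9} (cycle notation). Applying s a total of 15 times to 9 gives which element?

5

9 lies in the 4-cycle (5, 9, 8, 6).
Since the cycle has length 4, s^15 acts on it the same as s^3 (15 mod 4 = 3).
Advancing 3 steps from 9: 9 → 8 → 6 → 5.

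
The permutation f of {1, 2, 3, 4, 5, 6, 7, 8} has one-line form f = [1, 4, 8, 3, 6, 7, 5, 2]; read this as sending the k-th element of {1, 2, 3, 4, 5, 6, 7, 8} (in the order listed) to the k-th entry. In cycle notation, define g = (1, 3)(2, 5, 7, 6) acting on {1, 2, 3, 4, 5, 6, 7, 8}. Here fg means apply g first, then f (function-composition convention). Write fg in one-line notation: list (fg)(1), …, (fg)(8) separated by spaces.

8 6 1 3 5 4 7 2

For each element, apply g then f: 1 → 3 → 8; 2 → 5 → 6; 3 → 1 → 1; 4 → 4 → 3; 5 → 7 → 5; 6 → 2 → 4; 7 → 6 → 7; 8 → 8 → 2.
So fg in one-line form is 8 6 1 3 5 4 7 2.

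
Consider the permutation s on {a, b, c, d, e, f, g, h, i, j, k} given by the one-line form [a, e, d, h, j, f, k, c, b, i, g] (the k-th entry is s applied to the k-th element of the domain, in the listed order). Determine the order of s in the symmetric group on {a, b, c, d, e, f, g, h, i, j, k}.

Writing s as disjoint cycles, the cycle lengths are 4, 3, 2, 1, 1.
Since disjoint cycles commute, ord(s) = lcm(4, 3, 2) = 12.

12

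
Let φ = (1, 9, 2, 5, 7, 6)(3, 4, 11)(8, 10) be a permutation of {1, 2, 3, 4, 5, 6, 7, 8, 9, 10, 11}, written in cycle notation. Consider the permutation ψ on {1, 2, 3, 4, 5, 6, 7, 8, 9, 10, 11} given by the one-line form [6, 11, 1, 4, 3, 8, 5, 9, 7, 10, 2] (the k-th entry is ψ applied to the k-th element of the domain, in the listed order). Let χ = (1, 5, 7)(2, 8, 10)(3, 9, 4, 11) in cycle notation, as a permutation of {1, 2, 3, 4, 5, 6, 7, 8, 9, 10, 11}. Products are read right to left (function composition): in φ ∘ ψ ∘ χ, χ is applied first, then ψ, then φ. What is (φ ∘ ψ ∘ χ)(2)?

2

Chase 2: χ(2) = 8; ψ(8) = 9; φ(9) = 2. Hence (φ ∘ ψ ∘ χ)(2) = 2.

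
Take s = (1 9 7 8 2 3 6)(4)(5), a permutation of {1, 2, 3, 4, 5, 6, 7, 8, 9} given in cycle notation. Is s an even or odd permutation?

even

The cycle lengths are 7, 1, 1.
A cycle is odd iff its length is even; s has 0 even-length cycles, so sgn(s) = (−1)^0 and s is even.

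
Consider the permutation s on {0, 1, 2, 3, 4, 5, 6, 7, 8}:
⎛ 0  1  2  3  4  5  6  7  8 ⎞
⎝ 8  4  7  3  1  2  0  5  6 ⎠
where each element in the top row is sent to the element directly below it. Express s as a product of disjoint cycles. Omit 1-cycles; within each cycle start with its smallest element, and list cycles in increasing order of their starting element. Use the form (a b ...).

From 0: 0 → 8 → 6 → 0, closing the cycle (0 8 6).
Continuing from each remaining unvisited element yields (0 8 6)(1 4)(2 7 5).

(0 8 6)(1 4)(2 7 5)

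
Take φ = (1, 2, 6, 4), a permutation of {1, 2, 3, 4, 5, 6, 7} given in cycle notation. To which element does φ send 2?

2 appears in (1, 2, 6, 4); the next entry (wrapping around) is 6.

6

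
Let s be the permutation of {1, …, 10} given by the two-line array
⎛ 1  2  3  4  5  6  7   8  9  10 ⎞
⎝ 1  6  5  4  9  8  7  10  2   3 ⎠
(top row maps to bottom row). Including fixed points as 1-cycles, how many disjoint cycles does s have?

4

The cycle decomposition is (1)(2 6 8 10 3 5 9)(4)(7), which has 4 cycles (counting 1-cycles).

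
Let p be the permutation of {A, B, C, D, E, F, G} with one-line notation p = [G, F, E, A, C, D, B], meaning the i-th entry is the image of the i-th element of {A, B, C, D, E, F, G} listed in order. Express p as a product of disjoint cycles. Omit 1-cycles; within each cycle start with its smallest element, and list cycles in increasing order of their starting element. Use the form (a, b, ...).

(A, G, B, F, D)(C, E)

From A: A → G → B → F → D → A, closing the cycle (A, G, B, F, D).
Repeating from the next unused element and collecting all non-trivial cycles gives (A, G, B, F, D)(C, E).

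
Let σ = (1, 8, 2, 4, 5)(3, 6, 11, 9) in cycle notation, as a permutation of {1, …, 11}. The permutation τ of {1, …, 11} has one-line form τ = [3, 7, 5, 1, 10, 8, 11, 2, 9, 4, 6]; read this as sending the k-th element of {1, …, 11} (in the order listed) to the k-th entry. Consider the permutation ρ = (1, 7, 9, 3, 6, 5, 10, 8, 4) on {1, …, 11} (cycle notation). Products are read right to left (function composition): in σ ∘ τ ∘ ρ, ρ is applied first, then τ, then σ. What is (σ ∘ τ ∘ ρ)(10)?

4

Apply the permutations in order: ρ(10) = 8, then τ(8) = 2, then σ(2) = 4. So (σ ∘ τ ∘ ρ)(10) = 4.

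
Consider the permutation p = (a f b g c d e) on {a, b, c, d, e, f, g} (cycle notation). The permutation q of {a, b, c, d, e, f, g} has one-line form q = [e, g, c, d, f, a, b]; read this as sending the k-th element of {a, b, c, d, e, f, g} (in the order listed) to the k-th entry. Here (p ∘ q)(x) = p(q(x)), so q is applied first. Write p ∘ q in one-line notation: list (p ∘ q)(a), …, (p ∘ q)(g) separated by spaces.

a c d e b f g

(p ∘ q)(x) = p(q(x)). Computing each image: p(q(a)) = p(e) = a, p(q(b)) = p(g) = c, p(q(c)) = p(c) = d, p(q(d)) = p(d) = e, p(q(e)) = p(f) = b, p(q(f)) = p(a) = f, p(q(g)) = p(b) = g.
Hence p ∘ q = [a c d e b f g].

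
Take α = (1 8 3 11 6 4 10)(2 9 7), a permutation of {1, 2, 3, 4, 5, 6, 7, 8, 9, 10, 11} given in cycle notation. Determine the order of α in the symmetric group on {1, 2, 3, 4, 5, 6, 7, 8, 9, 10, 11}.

21

The cycle type of α is (7, 3, 1).
The order is lcm(7, 3) = 21.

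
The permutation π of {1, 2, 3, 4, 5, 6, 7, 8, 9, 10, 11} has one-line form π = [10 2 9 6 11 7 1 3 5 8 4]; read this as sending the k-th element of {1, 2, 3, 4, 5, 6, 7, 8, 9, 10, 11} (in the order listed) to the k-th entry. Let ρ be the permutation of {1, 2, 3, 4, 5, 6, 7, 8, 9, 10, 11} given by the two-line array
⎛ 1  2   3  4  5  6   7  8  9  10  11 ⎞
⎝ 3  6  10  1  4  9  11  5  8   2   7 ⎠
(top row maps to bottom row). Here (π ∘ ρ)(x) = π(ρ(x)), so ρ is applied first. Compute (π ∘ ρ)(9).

(π ∘ ρ)(9) = π(ρ(9)). ρ(9) = 8, then π(8) = 3. So (π ∘ ρ)(9) = 3.

3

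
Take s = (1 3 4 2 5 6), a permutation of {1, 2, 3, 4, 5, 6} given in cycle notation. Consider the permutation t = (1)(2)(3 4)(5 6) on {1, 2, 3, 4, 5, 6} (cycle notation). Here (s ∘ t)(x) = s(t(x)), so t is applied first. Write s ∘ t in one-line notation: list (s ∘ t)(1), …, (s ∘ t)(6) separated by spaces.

Chase each element through t then s: 1 → 1 → 3; 2 → 2 → 5; 3 → 4 → 2; 4 → 3 → 4; 5 → 6 → 1; 6 → 5 → 6.
Collecting the images, s ∘ t = [3 5 2 4 1 6].

3 5 2 4 1 6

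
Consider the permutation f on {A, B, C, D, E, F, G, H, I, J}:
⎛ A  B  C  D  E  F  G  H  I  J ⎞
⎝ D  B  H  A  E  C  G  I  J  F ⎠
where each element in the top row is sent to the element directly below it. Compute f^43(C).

J

Tracing C → H → … returns to C after 5 steps, so C lies in a 5-cycle (C H I J F).
On a 5-cycle, f^5 is the identity, so f^43 = f^3 there (43 ≡ 3 mod 5).
Stepping 3 places around the cycle: C → H → I → J.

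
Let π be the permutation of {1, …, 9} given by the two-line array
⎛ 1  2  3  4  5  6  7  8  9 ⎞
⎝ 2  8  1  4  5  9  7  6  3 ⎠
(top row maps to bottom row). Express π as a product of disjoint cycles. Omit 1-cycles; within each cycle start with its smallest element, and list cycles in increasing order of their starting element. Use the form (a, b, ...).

From 1: 1 → 2 → 8 → 6 → 9 → 3 → 1, closing the cycle (1, 2, 8, 6, 9, 3).
Repeating from the next unused element and collecting all non-trivial cycles gives (1, 2, 8, 6, 9, 3).

(1, 2, 8, 6, 9, 3)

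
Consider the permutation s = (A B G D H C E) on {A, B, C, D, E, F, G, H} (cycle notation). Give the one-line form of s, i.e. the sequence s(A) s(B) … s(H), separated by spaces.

Reading each image from the cycles: A→B, B→G, C→E, D→H, E→A, F→F, G→D, H→C.
Listing these in domain order gives B G E H A F D C.

B G E H A F D C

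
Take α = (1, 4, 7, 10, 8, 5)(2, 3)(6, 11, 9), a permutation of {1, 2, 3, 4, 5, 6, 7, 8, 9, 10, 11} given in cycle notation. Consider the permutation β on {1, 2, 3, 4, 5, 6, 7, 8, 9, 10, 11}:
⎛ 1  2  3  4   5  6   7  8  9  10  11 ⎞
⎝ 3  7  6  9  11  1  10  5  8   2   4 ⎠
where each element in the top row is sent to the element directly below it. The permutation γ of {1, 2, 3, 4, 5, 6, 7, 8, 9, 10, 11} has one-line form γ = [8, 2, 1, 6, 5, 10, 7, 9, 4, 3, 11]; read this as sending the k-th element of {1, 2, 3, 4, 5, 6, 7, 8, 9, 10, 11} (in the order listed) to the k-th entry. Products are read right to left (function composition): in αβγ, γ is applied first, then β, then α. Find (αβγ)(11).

(αβγ)(11) = α(β(γ(11))). γ(11) = 11, then β(11) = 4, then α(4) = 7, so the result is 7.

7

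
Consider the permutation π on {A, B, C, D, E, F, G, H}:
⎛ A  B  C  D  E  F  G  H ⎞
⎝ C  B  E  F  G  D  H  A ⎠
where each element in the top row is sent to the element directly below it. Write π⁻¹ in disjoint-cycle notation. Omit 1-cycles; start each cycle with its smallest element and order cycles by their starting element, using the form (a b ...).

The cycle decomposition of π is (A C E G H)(D F).
Reversing each cycle (and rotating so the smallest element leads) gives π⁻¹ = (A H G E C)(D F).

(A H G E C)(D F)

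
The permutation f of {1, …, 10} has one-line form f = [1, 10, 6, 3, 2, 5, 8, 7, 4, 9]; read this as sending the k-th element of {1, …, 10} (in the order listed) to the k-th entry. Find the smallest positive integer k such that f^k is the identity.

Decomposing into disjoint cycles gives cycle lengths 7, 2, 1.
The order is lcm(7, 2) = 14.

14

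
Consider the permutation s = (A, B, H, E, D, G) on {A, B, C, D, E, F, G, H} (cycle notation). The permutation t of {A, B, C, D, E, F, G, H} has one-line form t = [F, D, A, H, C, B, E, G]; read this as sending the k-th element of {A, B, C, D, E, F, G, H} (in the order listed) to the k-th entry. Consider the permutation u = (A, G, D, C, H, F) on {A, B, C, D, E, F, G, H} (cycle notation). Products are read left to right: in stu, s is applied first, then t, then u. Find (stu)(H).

Apply the permutations in order: s(H) = E, then t(E) = C, then u(C) = H. So (stu)(H) = H.

H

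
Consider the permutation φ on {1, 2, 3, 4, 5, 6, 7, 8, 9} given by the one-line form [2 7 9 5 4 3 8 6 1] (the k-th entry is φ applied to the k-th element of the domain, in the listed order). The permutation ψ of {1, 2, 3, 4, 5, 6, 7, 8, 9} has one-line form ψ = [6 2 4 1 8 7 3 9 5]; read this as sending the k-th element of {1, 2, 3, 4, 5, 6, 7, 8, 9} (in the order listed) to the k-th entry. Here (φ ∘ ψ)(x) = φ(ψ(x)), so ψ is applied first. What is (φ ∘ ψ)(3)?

5

ψ(3) = 4, then φ(4) = 5; composing gives (φ ∘ ψ)(3) = 5.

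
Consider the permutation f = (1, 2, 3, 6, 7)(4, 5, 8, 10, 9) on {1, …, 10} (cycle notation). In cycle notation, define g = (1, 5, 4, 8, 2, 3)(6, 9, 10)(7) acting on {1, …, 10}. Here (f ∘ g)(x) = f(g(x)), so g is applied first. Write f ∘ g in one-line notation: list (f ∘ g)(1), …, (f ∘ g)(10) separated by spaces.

8 6 2 10 5 4 1 3 9 7

(f ∘ g)(x) = f(g(x)). Computing each image: f(g(1)) = f(5) = 8, f(g(2)) = f(3) = 6, f(g(3)) = f(1) = 2, f(g(4)) = f(8) = 10, f(g(5)) = f(4) = 5, f(g(6)) = f(9) = 4, f(g(7)) = f(7) = 1, f(g(8)) = f(2) = 3, f(g(9)) = f(10) = 9, f(g(10)) = f(6) = 7.
Hence f ∘ g = [8 6 2 10 5 4 1 3 9 7].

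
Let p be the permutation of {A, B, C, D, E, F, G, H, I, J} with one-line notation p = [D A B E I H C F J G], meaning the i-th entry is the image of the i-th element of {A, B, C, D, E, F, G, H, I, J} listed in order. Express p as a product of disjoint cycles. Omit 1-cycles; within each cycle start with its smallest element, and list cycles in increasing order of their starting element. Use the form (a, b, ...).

Start at A and follow images: A → D → E → I → J → G → C → B → A, giving the cycle (A, D, E, I, J, G, C, B).
Repeating from the next unused element and collecting all non-trivial cycles gives (A, D, E, I, J, G, C, B)(F, H).

(A, D, E, I, J, G, C, B)(F, H)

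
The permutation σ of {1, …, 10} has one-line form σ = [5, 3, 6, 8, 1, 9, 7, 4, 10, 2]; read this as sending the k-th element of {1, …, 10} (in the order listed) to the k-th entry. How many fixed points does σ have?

The fixed points (elements with σ(x) = x) are {7}, so there is 1.

1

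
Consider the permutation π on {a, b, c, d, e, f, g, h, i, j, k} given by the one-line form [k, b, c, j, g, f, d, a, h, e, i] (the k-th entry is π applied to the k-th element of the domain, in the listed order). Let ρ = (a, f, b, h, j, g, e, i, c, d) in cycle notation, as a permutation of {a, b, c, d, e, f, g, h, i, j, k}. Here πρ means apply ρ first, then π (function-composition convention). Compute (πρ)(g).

g

ρ(g) = e, then π(e) = g; composing gives (πρ)(g) = g.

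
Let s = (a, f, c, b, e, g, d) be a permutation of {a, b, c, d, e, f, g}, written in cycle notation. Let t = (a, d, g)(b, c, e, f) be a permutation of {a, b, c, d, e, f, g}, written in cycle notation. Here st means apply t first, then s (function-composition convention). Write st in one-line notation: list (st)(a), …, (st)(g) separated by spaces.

a b g d c e f

Chase each element through t then s: a → d → a; b → c → b; c → e → g; d → g → d; e → f → c; f → b → e; g → a → f.
So st in one-line form is a b g d c e f.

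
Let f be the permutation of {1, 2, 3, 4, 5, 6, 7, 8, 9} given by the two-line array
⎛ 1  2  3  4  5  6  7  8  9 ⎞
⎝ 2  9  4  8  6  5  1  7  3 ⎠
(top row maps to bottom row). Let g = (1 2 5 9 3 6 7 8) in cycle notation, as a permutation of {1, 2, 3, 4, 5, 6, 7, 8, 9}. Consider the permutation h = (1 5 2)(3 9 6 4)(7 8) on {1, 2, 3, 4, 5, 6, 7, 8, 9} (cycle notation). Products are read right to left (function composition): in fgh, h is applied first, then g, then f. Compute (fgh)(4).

Apply the permutations in order: h(4) = 3, then g(3) = 6, then f(6) = 5. So (fgh)(4) = 5.

5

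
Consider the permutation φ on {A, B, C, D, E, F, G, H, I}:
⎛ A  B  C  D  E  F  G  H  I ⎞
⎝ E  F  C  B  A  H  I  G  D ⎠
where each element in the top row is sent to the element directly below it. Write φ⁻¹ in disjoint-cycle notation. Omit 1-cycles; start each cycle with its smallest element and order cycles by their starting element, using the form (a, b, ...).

(A, E)(B, D, I, G, H, F)

First write φ in disjoint cycles: (A, E)(B, F, H, G, I, D).
Reversing each cycle (and rotating so the smallest element leads) gives φ⁻¹ = (A, E)(B, D, I, G, H, F).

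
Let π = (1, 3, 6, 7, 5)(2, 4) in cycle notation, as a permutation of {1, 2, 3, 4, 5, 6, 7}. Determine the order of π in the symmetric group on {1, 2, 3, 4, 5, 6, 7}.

10

The disjoint cycles have lengths 5, 2.
The order of π is the least common multiple of its cycle lengths: lcm(5, 2) = 10.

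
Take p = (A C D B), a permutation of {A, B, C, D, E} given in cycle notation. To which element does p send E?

E does not appear in any cycle of p, so it is a fixed point: p(E) = E.

E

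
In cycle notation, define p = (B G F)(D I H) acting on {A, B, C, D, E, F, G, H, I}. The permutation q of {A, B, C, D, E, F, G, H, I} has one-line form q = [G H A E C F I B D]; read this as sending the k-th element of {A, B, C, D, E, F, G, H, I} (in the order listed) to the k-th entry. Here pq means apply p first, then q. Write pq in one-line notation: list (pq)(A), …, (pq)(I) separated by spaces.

(pq)(x) = q(p(x)). Computing each image: q(p(A)) = q(A) = G, q(p(B)) = q(G) = I, q(p(C)) = q(C) = A, q(p(D)) = q(I) = D, q(p(E)) = q(E) = C, q(p(F)) = q(B) = H, q(p(G)) = q(F) = F, q(p(H)) = q(D) = E, q(p(I)) = q(H) = B.
Hence pq = [G I A D C H F E B].

G I A D C H F E B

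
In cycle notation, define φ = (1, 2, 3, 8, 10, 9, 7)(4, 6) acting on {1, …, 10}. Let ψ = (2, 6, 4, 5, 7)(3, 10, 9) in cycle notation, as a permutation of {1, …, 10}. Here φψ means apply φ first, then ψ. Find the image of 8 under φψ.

9

First apply φ: φ(8) = 10, then ψ(10) = 9. Thus (φψ)(8) = 9.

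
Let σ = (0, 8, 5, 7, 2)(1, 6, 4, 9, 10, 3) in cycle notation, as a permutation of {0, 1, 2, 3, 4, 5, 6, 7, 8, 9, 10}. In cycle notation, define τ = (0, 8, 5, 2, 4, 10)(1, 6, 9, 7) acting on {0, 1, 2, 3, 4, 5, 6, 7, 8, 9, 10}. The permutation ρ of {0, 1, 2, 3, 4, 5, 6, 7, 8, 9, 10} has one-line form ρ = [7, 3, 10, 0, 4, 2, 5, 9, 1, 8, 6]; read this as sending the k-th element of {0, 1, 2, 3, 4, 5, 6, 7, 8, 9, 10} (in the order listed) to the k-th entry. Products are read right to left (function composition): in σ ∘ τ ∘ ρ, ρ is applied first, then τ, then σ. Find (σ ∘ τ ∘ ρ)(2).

(σ ∘ τ ∘ ρ)(2) = σ(τ(ρ(2))). ρ(2) = 10, then τ(10) = 0, then σ(0) = 8, so the result is 8.

8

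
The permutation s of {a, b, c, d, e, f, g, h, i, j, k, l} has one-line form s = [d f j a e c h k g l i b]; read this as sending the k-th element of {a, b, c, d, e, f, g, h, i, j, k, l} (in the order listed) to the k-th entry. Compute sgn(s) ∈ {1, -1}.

1

In disjoint-cycle form the cycle lengths are 5, 4, 2, 1.
A cycle of length ℓ contributes ℓ−1 transpositions, so s is a product of 4 + 3 + 1 = 8 transpositions — even.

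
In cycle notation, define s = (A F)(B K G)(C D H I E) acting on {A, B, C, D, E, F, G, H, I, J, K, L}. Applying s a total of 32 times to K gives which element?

B

K lies in the 3-cycle (B K G).
On a 3-cycle, s^3 is the identity, so s^32 = s^2 there (32 ≡ 2 mod 3).
Stepping 2 places around the cycle: K → G → B.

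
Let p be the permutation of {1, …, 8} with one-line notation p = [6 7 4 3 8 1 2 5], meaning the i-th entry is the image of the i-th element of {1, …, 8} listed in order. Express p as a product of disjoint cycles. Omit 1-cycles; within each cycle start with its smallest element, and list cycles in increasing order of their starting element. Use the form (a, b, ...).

From 1: 1 → 6 → 1, closing the cycle (1, 6).
Repeating from the next unused element and collecting all non-trivial cycles gives (1, 6)(2, 7)(3, 4)(5, 8).

(1, 6)(2, 7)(3, 4)(5, 8)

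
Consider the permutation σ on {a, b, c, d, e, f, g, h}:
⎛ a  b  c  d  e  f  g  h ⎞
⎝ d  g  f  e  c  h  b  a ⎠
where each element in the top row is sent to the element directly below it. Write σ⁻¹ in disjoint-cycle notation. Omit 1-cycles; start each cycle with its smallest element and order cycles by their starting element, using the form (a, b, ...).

(a, h, f, c, e, d)(b, g)

First write σ in disjoint cycles: (a, d, e, c, f, h)(b, g).
The inverse reverses every cycle; in canonical form, σ⁻¹ = (a, h, f, c, e, d)(b, g).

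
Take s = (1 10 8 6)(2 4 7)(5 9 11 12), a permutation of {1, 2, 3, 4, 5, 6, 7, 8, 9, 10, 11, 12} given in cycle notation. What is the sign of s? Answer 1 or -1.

The cycle lengths are 4, 4, 3, 1.
A cycle of length ℓ contributes ℓ−1 transpositions, so s is a product of 3 + 3 + 2 = 8 transpositions — even.

1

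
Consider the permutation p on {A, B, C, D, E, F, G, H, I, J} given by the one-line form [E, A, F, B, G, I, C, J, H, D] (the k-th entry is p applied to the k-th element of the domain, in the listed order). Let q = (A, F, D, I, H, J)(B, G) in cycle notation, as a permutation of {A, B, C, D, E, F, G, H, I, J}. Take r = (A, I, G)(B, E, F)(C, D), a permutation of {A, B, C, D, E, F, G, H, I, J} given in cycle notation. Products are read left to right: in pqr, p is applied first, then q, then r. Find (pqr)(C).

C

(pqr)(C) = r(q(p(C))). p(C) = F, then q(F) = D, then r(D) = C, so the result is C.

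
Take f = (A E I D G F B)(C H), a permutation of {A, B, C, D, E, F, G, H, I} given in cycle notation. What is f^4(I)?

I lies in the 7-cycle (A E I D G F B).
Advancing 4 steps from I: I → D → G → F → B.

B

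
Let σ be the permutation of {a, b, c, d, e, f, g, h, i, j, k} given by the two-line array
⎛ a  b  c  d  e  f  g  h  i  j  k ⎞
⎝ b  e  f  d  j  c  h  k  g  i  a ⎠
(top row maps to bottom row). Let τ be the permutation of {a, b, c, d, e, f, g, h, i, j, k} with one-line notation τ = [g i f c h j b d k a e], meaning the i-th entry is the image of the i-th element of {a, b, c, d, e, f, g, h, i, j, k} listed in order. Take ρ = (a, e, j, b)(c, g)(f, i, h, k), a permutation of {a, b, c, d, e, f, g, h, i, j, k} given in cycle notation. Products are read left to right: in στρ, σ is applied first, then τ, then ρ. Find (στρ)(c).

Apply the permutations in order: σ(c) = f, then τ(f) = j, then ρ(j) = b. So (στρ)(c) = b.

b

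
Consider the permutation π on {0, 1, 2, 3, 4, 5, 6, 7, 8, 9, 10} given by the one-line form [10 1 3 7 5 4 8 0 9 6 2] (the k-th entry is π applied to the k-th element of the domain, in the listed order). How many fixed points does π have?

1

The fixed points (elements with π(x) = x) are {1}, so there is 1.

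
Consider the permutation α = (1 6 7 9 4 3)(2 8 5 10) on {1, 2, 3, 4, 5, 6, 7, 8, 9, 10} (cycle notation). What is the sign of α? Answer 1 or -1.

1

The cycle lengths are 6, 4.
A cycle is odd iff its length is even; α has 2 even-length cycles, so sgn(α) = (−1)^2 and α is even.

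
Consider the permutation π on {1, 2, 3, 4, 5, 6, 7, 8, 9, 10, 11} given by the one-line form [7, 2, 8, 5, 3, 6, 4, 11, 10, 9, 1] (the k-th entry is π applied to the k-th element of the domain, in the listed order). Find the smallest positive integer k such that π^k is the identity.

The disjoint-cycle form of π has cycle lengths 7, 2, 1, 1.
Since disjoint cycles commute, ord(π) = lcm(7, 2) = 14.

14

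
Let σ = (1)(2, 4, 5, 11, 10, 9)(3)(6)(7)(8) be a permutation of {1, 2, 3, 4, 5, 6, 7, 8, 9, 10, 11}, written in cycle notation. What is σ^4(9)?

9 lies in the 6-cycle (2, 4, 5, 11, 10, 9).
Stepping 4 places around the cycle: 9 → 2 → 4 → 5 → 11.

11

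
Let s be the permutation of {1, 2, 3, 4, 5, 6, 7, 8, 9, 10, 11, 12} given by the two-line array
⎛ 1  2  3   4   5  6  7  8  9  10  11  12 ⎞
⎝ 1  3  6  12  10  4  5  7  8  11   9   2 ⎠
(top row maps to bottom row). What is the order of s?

Writing s as disjoint cycles, the cycle lengths are 6, 5, 1.
The order is lcm(6, 5) = 30.

30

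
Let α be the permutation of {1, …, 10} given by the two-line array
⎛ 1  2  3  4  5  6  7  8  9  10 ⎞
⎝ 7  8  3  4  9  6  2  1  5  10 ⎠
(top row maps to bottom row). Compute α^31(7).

Tracing 7 → 2 → … returns to 7 after 4 steps, so 7 lies in a 4-cycle (1 7 2 8).
Since the cycle has length 4, α^31 acts on it the same as α^3 (31 mod 4 = 3).
Advancing 3 steps from 7: 7 → 2 → 8 → 1.

1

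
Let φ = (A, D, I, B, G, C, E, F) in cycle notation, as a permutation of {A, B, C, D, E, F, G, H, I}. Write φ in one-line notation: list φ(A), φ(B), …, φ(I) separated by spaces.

Image by image: A↦D, B↦G, C↦E, D↦I, E↦F, F↦A, G↦C, H↦H, I↦B.
So the one-line form is D G E I F A C H B.

D G E I F A C H B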